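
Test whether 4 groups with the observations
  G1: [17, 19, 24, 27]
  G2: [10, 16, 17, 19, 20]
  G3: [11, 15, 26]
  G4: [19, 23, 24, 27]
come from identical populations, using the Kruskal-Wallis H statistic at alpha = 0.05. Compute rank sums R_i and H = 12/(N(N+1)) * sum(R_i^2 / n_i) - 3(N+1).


Step 1: Combine all N = 16 observations and assign midranks.
sorted (value, group, rank): (10,G2,1), (11,G3,2), (15,G3,3), (16,G2,4), (17,G1,5.5), (17,G2,5.5), (19,G1,8), (19,G2,8), (19,G4,8), (20,G2,10), (23,G4,11), (24,G1,12.5), (24,G4,12.5), (26,G3,14), (27,G1,15.5), (27,G4,15.5)
Step 2: Sum ranks within each group.
R_1 = 41.5 (n_1 = 4)
R_2 = 28.5 (n_2 = 5)
R_3 = 19 (n_3 = 3)
R_4 = 47 (n_4 = 4)
Step 3: H = 12/(N(N+1)) * sum(R_i^2/n_i) - 3(N+1)
     = 12/(16*17) * (41.5^2/4 + 28.5^2/5 + 19^2/3 + 47^2/4) - 3*17
     = 0.044118 * 1265.6 - 51
     = 4.835110.
Step 4: Ties present; correction factor C = 1 - 42/(16^3 - 16) = 0.989706. Corrected H = 4.835110 / 0.989706 = 4.885401.
Step 5: Under H0, H ~ chi^2(3); p-value = 0.180384.
Step 6: alpha = 0.05. fail to reject H0.

H = 4.8854, df = 3, p = 0.180384, fail to reject H0.


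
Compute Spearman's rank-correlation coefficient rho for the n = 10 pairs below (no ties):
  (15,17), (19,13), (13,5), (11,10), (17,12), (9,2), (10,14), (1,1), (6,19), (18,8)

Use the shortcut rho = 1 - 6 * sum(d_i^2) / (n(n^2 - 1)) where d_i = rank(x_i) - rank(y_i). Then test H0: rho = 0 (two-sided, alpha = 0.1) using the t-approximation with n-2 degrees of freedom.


Step 1: Rank x and y separately (midranks; no ties here).
rank(x): 15->7, 19->10, 13->6, 11->5, 17->8, 9->3, 10->4, 1->1, 6->2, 18->9
rank(y): 17->9, 13->7, 5->3, 10->5, 12->6, 2->2, 14->8, 1->1, 19->10, 8->4
Step 2: d_i = R_x(i) - R_y(i); compute d_i^2.
  (7-9)^2=4, (10-7)^2=9, (6-3)^2=9, (5-5)^2=0, (8-6)^2=4, (3-2)^2=1, (4-8)^2=16, (1-1)^2=0, (2-10)^2=64, (9-4)^2=25
sum(d^2) = 132.
Step 3: rho = 1 - 6*132 / (10*(10^2 - 1)) = 1 - 792/990 = 0.200000.
Step 4: Under H0, t = rho * sqrt((n-2)/(1-rho^2)) = 0.5774 ~ t(8).
Step 5: Two-sided p-value from the t-distribution with 8 df = 0.579584.
Step 6: alpha = 0.1. fail to reject H0.

rho = 0.2000, p = 0.579584, fail to reject H0 at alpha = 0.1.


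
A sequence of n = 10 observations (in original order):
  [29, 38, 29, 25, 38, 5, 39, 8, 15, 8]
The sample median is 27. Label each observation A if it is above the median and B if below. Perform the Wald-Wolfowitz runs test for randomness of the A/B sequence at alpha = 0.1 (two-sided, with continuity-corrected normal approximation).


Step 1: Compute median = 27; label A = above, B = below.
Labels in order: AAABABABBB  (n_A = 5, n_B = 5)
Step 2: Count runs R = 6.
Step 3: Under H0 (random ordering), E[R] = 2*n_A*n_B/(n_A+n_B) + 1 = 2*5*5/10 + 1 = 6.0000.
        Var[R] = 2*n_A*n_B*(2*n_A*n_B - n_A - n_B) / ((n_A+n_B)^2 * (n_A+n_B-1)) = 2000/900 = 2.2222.
        SD[R] = 1.4907.
Step 4: R = E[R], so z = 0 with no continuity correction.
Step 5: Two-sided p-value via normal approximation = 2*(1 - Phi(|z|)) = 1.000000.
Step 6: alpha = 0.1. fail to reject H0.

R = 6, z = 0.0000, p = 1.000000, fail to reject H0.


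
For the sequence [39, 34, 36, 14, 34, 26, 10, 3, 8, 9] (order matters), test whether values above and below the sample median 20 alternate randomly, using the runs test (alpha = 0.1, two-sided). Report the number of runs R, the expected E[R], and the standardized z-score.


Step 1: Compute median = 20; label A = above, B = below.
Labels in order: AAABAABBBB  (n_A = 5, n_B = 5)
Step 2: Count runs R = 4.
Step 3: Under H0 (random ordering), E[R] = 2*n_A*n_B/(n_A+n_B) + 1 = 2*5*5/10 + 1 = 6.0000.
        Var[R] = 2*n_A*n_B*(2*n_A*n_B - n_A - n_B) / ((n_A+n_B)^2 * (n_A+n_B-1)) = 2000/900 = 2.2222.
        SD[R] = 1.4907.
Step 4: Continuity-corrected z = (R + 0.5 - E[R]) / SD[R] = (4 + 0.5 - 6.0000) / 1.4907 = -1.0062.
Step 5: Two-sided p-value via normal approximation = 2*(1 - Phi(|z|)) = 0.314305.
Step 6: alpha = 0.1. fail to reject H0.

R = 4, z = -1.0062, p = 0.314305, fail to reject H0.


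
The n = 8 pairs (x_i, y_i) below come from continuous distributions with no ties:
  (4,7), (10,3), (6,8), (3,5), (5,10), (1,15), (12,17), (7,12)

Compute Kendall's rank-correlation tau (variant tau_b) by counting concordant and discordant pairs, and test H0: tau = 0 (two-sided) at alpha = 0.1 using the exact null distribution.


Step 1: Enumerate the 28 unordered pairs (i,j) with i<j and classify each by sign(x_j-x_i) * sign(y_j-y_i).
  (1,2):dx=+6,dy=-4->D; (1,3):dx=+2,dy=+1->C; (1,4):dx=-1,dy=-2->C; (1,5):dx=+1,dy=+3->C
  (1,6):dx=-3,dy=+8->D; (1,7):dx=+8,dy=+10->C; (1,8):dx=+3,dy=+5->C; (2,3):dx=-4,dy=+5->D
  (2,4):dx=-7,dy=+2->D; (2,5):dx=-5,dy=+7->D; (2,6):dx=-9,dy=+12->D; (2,7):dx=+2,dy=+14->C
  (2,8):dx=-3,dy=+9->D; (3,4):dx=-3,dy=-3->C; (3,5):dx=-1,dy=+2->D; (3,6):dx=-5,dy=+7->D
  (3,7):dx=+6,dy=+9->C; (3,8):dx=+1,dy=+4->C; (4,5):dx=+2,dy=+5->C; (4,6):dx=-2,dy=+10->D
  (4,7):dx=+9,dy=+12->C; (4,8):dx=+4,dy=+7->C; (5,6):dx=-4,dy=+5->D; (5,7):dx=+7,dy=+7->C
  (5,8):dx=+2,dy=+2->C; (6,7):dx=+11,dy=+2->C; (6,8):dx=+6,dy=-3->D; (7,8):dx=-5,dy=-5->C
Step 2: C = 16, D = 12, total pairs = 28.
Step 3: tau = (C - D)/(n(n-1)/2) = (16 - 12)/28 = 0.142857.
Step 4: Exact two-sided p-value (enumerate n! = 40320 permutations of y under H0): p = 0.719544.
Step 5: alpha = 0.1. fail to reject H0.

tau_b = 0.1429 (C=16, D=12), p = 0.719544, fail to reject H0.


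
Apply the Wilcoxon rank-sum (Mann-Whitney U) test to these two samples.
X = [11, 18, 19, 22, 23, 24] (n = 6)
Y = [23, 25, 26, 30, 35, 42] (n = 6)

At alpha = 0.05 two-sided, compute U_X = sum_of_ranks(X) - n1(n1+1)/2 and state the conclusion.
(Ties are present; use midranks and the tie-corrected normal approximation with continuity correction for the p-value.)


Step 1: Combine and sort all 12 observations; assign midranks.
sorted (value, group): (11,X), (18,X), (19,X), (22,X), (23,X), (23,Y), (24,X), (25,Y), (26,Y), (30,Y), (35,Y), (42,Y)
ranks: 11->1, 18->2, 19->3, 22->4, 23->5.5, 23->5.5, 24->7, 25->8, 26->9, 30->10, 35->11, 42->12
Step 2: Rank sum for X: R1 = 1 + 2 + 3 + 4 + 5.5 + 7 = 22.5.
Step 3: U_X = R1 - n1(n1+1)/2 = 22.5 - 6*7/2 = 22.5 - 21 = 1.5.
       U_Y = n1*n2 - U_X = 36 - 1.5 = 34.5.
Step 4: Ties are present, so use the tie-corrected normal approximation (with continuity correction) for the p-value.
Step 5: p-value = 0.010272; compare to alpha = 0.05. reject H0.

U_X = 1.5, p = 0.010272, reject H0 at alpha = 0.05.


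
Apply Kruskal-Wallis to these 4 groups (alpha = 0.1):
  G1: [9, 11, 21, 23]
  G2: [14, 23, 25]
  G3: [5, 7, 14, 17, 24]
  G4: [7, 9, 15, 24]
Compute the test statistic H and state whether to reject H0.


Step 1: Combine all N = 16 observations and assign midranks.
sorted (value, group, rank): (5,G3,1), (7,G3,2.5), (7,G4,2.5), (9,G1,4.5), (9,G4,4.5), (11,G1,6), (14,G2,7.5), (14,G3,7.5), (15,G4,9), (17,G3,10), (21,G1,11), (23,G1,12.5), (23,G2,12.5), (24,G3,14.5), (24,G4,14.5), (25,G2,16)
Step 2: Sum ranks within each group.
R_1 = 34 (n_1 = 4)
R_2 = 36 (n_2 = 3)
R_3 = 35.5 (n_3 = 5)
R_4 = 30.5 (n_4 = 4)
Step 3: H = 12/(N(N+1)) * sum(R_i^2/n_i) - 3(N+1)
     = 12/(16*17) * (34^2/4 + 36^2/3 + 35.5^2/5 + 30.5^2/4) - 3*17
     = 0.044118 * 1205.61 - 51
     = 2.188787.
Step 4: Ties present; correction factor C = 1 - 30/(16^3 - 16) = 0.992647. Corrected H = 2.188787 / 0.992647 = 2.205000.
Step 5: Under H0, H ~ chi^2(3); p-value = 0.530964.
Step 6: alpha = 0.1. fail to reject H0.

H = 2.2050, df = 3, p = 0.530964, fail to reject H0.


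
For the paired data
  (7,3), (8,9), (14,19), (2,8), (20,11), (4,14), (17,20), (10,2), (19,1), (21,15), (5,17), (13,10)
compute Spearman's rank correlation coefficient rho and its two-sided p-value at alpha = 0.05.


Step 1: Rank x and y separately (midranks; no ties here).
rank(x): 7->4, 8->5, 14->8, 2->1, 20->11, 4->2, 17->9, 10->6, 19->10, 21->12, 5->3, 13->7
rank(y): 3->3, 9->5, 19->11, 8->4, 11->7, 14->8, 20->12, 2->2, 1->1, 15->9, 17->10, 10->6
Step 2: d_i = R_x(i) - R_y(i); compute d_i^2.
  (4-3)^2=1, (5-5)^2=0, (8-11)^2=9, (1-4)^2=9, (11-7)^2=16, (2-8)^2=36, (9-12)^2=9, (6-2)^2=16, (10-1)^2=81, (12-9)^2=9, (3-10)^2=49, (7-6)^2=1
sum(d^2) = 236.
Step 3: rho = 1 - 6*236 / (12*(12^2 - 1)) = 1 - 1416/1716 = 0.174825.
Step 4: Under H0, t = rho * sqrt((n-2)/(1-rho^2)) = 0.5615 ~ t(10).
Step 5: Two-sided p-value from the t-distribution with 10 df = 0.586824.
Step 6: alpha = 0.05. fail to reject H0.

rho = 0.1748, p = 0.586824, fail to reject H0 at alpha = 0.05.


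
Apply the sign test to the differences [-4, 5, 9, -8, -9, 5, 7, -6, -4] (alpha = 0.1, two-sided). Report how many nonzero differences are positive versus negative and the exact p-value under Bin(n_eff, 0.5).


Step 1: Discard zero differences. Original n = 9; n_eff = number of nonzero differences = 9.
Nonzero differences (with sign): -4, +5, +9, -8, -9, +5, +7, -6, -4
Step 2: Count signs: positive = 4, negative = 5.
Step 3: Under H0: P(positive) = 0.5, so the number of positives S ~ Bin(9, 0.5).
Step 4: Two-sided exact p-value = sum of Bin(9,0.5) probabilities at or below the observed probability = 1.000000.
Step 5: alpha = 0.1. fail to reject H0.

n_eff = 9, pos = 4, neg = 5, p = 1.000000, fail to reject H0.


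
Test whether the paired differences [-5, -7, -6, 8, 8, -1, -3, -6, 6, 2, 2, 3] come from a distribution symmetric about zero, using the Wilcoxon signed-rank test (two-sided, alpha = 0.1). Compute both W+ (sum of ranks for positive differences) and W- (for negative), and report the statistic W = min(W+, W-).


Step 1: Drop any zero differences (none here) and take |d_i|.
|d| = [5, 7, 6, 8, 8, 1, 3, 6, 6, 2, 2, 3]
Step 2: Midrank |d_i| (ties get averaged ranks).
ranks: |5|->6, |7|->10, |6|->8, |8|->11.5, |8|->11.5, |1|->1, |3|->4.5, |6|->8, |6|->8, |2|->2.5, |2|->2.5, |3|->4.5
Step 3: Attach original signs; sum ranks with positive sign and with negative sign.
W+ = 11.5 + 11.5 + 8 + 2.5 + 2.5 + 4.5 = 40.5
W- = 6 + 10 + 8 + 1 + 4.5 + 8 = 37.5
(Check: W+ + W- = 78 should equal n(n+1)/2 = 78.)
Step 4: Test statistic W = min(W+, W-) = 37.5.
Step 5: Ties in |d|, so use the tie-corrected normal approximation.
        E[W] = n(n+1)/4 = 12*13/4 = 39.
        Tie groups: |d|=2 (t=2), |d|=3 (t=2), |d|=6 (t=3), |d|=8 (t=2); sum(t^3 - t) = 42.
        Var[W] = n(n+1)(2n+1)/24 - sum(t^3-t)/48 = 3900/24 - 42/48 = 161.625.
        z = (W - E[W]) / sqrt(Var[W]) = (37.5 - 39) / 12.7132 = -0.1180.
        Two-sided p = 2*Phi(z) = 0.906077.
Step 6: alpha = 0.1. fail to reject H0.

W+ = 40.5, W- = 37.5, W = min = 37.5, p = 0.906077, fail to reject H0.


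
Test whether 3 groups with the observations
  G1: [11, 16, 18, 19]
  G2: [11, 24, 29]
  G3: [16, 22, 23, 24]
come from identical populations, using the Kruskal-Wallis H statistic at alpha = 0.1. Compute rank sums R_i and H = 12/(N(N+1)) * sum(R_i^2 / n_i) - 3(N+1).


Step 1: Combine all N = 11 observations and assign midranks.
sorted (value, group, rank): (11,G1,1.5), (11,G2,1.5), (16,G1,3.5), (16,G3,3.5), (18,G1,5), (19,G1,6), (22,G3,7), (23,G3,8), (24,G2,9.5), (24,G3,9.5), (29,G2,11)
Step 2: Sum ranks within each group.
R_1 = 16 (n_1 = 4)
R_2 = 22 (n_2 = 3)
R_3 = 28 (n_3 = 4)
Step 3: H = 12/(N(N+1)) * sum(R_i^2/n_i) - 3(N+1)
     = 12/(11*12) * (16^2/4 + 22^2/3 + 28^2/4) - 3*12
     = 0.090909 * 421.333 - 36
     = 2.303030.
Step 4: Ties present; correction factor C = 1 - 18/(11^3 - 11) = 0.986364. Corrected H = 2.303030 / 0.986364 = 2.334869.
Step 5: Under H0, H ~ chi^2(2); p-value = 0.311164.
Step 6: alpha = 0.1. fail to reject H0.

H = 2.3349, df = 2, p = 0.311164, fail to reject H0.


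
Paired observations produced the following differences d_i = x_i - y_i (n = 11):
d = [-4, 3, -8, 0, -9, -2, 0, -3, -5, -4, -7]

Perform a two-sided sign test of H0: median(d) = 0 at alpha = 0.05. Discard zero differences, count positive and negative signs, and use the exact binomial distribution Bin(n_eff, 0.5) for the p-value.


Step 1: Discard zero differences. Original n = 11; n_eff = number of nonzero differences = 9.
Nonzero differences (with sign): -4, +3, -8, -9, -2, -3, -5, -4, -7
Step 2: Count signs: positive = 1, negative = 8.
Step 3: Under H0: P(positive) = 0.5, so the number of positives S ~ Bin(9, 0.5).
Step 4: Two-sided exact p-value = sum of Bin(9,0.5) probabilities at or below the observed probability = 0.039062.
Step 5: alpha = 0.05. reject H0.

n_eff = 9, pos = 1, neg = 8, p = 0.039062, reject H0.


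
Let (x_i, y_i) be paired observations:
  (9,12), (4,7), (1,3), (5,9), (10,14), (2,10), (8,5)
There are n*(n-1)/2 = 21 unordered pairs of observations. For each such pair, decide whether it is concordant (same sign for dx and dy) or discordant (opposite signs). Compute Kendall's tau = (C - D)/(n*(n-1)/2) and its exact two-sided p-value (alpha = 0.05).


Step 1: Enumerate the 21 unordered pairs (i,j) with i<j and classify each by sign(x_j-x_i) * sign(y_j-y_i).
  (1,2):dx=-5,dy=-5->C; (1,3):dx=-8,dy=-9->C; (1,4):dx=-4,dy=-3->C; (1,5):dx=+1,dy=+2->C
  (1,6):dx=-7,dy=-2->C; (1,7):dx=-1,dy=-7->C; (2,3):dx=-3,dy=-4->C; (2,4):dx=+1,dy=+2->C
  (2,5):dx=+6,dy=+7->C; (2,6):dx=-2,dy=+3->D; (2,7):dx=+4,dy=-2->D; (3,4):dx=+4,dy=+6->C
  (3,5):dx=+9,dy=+11->C; (3,6):dx=+1,dy=+7->C; (3,7):dx=+7,dy=+2->C; (4,5):dx=+5,dy=+5->C
  (4,6):dx=-3,dy=+1->D; (4,7):dx=+3,dy=-4->D; (5,6):dx=-8,dy=-4->C; (5,7):dx=-2,dy=-9->C
  (6,7):dx=+6,dy=-5->D
Step 2: C = 16, D = 5, total pairs = 21.
Step 3: tau = (C - D)/(n(n-1)/2) = (16 - 5)/21 = 0.523810.
Step 4: Exact two-sided p-value (enumerate n! = 5040 permutations of y under H0): p = 0.136111.
Step 5: alpha = 0.05. fail to reject H0.

tau_b = 0.5238 (C=16, D=5), p = 0.136111, fail to reject H0.


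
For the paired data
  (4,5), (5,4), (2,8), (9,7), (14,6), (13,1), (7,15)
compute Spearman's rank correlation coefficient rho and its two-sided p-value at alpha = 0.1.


Step 1: Rank x and y separately (midranks; no ties here).
rank(x): 4->2, 5->3, 2->1, 9->5, 14->7, 13->6, 7->4
rank(y): 5->3, 4->2, 8->6, 7->5, 6->4, 1->1, 15->7
Step 2: d_i = R_x(i) - R_y(i); compute d_i^2.
  (2-3)^2=1, (3-2)^2=1, (1-6)^2=25, (5-5)^2=0, (7-4)^2=9, (6-1)^2=25, (4-7)^2=9
sum(d^2) = 70.
Step 3: rho = 1 - 6*70 / (7*(7^2 - 1)) = 1 - 420/336 = -0.250000.
Step 4: Under H0, t = rho * sqrt((n-2)/(1-rho^2)) = -0.5774 ~ t(5).
Step 5: Two-sided p-value from the t-distribution with 5 df = 0.588724.
Step 6: alpha = 0.1. fail to reject H0.

rho = -0.2500, p = 0.588724, fail to reject H0 at alpha = 0.1.


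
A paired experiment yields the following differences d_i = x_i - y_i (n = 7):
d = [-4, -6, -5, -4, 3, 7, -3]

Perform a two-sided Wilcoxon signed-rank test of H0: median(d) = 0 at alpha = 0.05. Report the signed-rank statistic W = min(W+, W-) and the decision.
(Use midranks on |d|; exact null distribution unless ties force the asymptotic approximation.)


Step 1: Drop any zero differences (none here) and take |d_i|.
|d| = [4, 6, 5, 4, 3, 7, 3]
Step 2: Midrank |d_i| (ties get averaged ranks).
ranks: |4|->3.5, |6|->6, |5|->5, |4|->3.5, |3|->1.5, |7|->7, |3|->1.5
Step 3: Attach original signs; sum ranks with positive sign and with negative sign.
W+ = 1.5 + 7 = 8.5
W- = 3.5 + 6 + 5 + 3.5 + 1.5 = 19.5
(Check: W+ + W- = 28 should equal n(n+1)/2 = 28.)
Step 4: Test statistic W = min(W+, W-) = 8.5.
Step 5: Ties in |d|, so use the tie-corrected normal approximation.
        E[W] = n(n+1)/4 = 7*8/4 = 14.
        Tie groups: |d|=3 (t=2), |d|=4 (t=2); sum(t^3 - t) = 12.
        Var[W] = n(n+1)(2n+1)/24 - sum(t^3-t)/48 = 840/24 - 12/48 = 34.75.
        z = (W - E[W]) / sqrt(Var[W]) = (8.5 - 14) / 5.8949 = -0.9330.
        Two-sided p = 2*Phi(z) = 0.350816.
Step 6: alpha = 0.05. fail to reject H0.

W+ = 8.5, W- = 19.5, W = min = 8.5, p = 0.350816, fail to reject H0.


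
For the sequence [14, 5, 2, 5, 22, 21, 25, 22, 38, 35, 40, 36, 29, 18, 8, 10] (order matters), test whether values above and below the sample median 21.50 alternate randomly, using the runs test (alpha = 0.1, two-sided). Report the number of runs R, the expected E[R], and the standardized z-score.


Step 1: Compute median = 21.50; label A = above, B = below.
Labels in order: BBBBABAAAAAAABBB  (n_A = 8, n_B = 8)
Step 2: Count runs R = 5.
Step 3: Under H0 (random ordering), E[R] = 2*n_A*n_B/(n_A+n_B) + 1 = 2*8*8/16 + 1 = 9.0000.
        Var[R] = 2*n_A*n_B*(2*n_A*n_B - n_A - n_B) / ((n_A+n_B)^2 * (n_A+n_B-1)) = 14336/3840 = 3.7333.
        SD[R] = 1.9322.
Step 4: Continuity-corrected z = (R + 0.5 - E[R]) / SD[R] = (5 + 0.5 - 9.0000) / 1.9322 = -1.8114.
Step 5: Two-sided p-value via normal approximation = 2*(1 - Phi(|z|)) = 0.070076.
Step 6: alpha = 0.1. reject H0.

R = 5, z = -1.8114, p = 0.070076, reject H0.


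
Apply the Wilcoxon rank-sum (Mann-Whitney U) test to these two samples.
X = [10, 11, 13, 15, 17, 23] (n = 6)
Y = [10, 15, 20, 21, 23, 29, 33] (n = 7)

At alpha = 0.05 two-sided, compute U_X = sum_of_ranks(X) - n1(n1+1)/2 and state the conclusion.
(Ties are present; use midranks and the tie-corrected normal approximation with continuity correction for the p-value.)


Step 1: Combine and sort all 13 observations; assign midranks.
sorted (value, group): (10,X), (10,Y), (11,X), (13,X), (15,X), (15,Y), (17,X), (20,Y), (21,Y), (23,X), (23,Y), (29,Y), (33,Y)
ranks: 10->1.5, 10->1.5, 11->3, 13->4, 15->5.5, 15->5.5, 17->7, 20->8, 21->9, 23->10.5, 23->10.5, 29->12, 33->13
Step 2: Rank sum for X: R1 = 1.5 + 3 + 4 + 5.5 + 7 + 10.5 = 31.5.
Step 3: U_X = R1 - n1(n1+1)/2 = 31.5 - 6*7/2 = 31.5 - 21 = 10.5.
       U_Y = n1*n2 - U_X = 42 - 10.5 = 31.5.
Step 4: Ties are present, so use the tie-corrected normal approximation (with continuity correction) for the p-value.
Step 5: p-value = 0.151431; compare to alpha = 0.05. fail to reject H0.

U_X = 10.5, p = 0.151431, fail to reject H0 at alpha = 0.05.


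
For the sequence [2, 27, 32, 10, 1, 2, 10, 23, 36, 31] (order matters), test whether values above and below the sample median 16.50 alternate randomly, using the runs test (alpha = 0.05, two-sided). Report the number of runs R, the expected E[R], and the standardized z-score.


Step 1: Compute median = 16.50; label A = above, B = below.
Labels in order: BAABBBBAAA  (n_A = 5, n_B = 5)
Step 2: Count runs R = 4.
Step 3: Under H0 (random ordering), E[R] = 2*n_A*n_B/(n_A+n_B) + 1 = 2*5*5/10 + 1 = 6.0000.
        Var[R] = 2*n_A*n_B*(2*n_A*n_B - n_A - n_B) / ((n_A+n_B)^2 * (n_A+n_B-1)) = 2000/900 = 2.2222.
        SD[R] = 1.4907.
Step 4: Continuity-corrected z = (R + 0.5 - E[R]) / SD[R] = (4 + 0.5 - 6.0000) / 1.4907 = -1.0062.
Step 5: Two-sided p-value via normal approximation = 2*(1 - Phi(|z|)) = 0.314305.
Step 6: alpha = 0.05. fail to reject H0.

R = 4, z = -1.0062, p = 0.314305, fail to reject H0.


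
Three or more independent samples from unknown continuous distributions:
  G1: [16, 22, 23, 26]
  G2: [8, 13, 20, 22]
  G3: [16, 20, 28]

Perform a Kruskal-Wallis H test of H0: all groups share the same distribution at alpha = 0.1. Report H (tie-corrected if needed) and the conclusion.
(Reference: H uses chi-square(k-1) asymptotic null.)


Step 1: Combine all N = 11 observations and assign midranks.
sorted (value, group, rank): (8,G2,1), (13,G2,2), (16,G1,3.5), (16,G3,3.5), (20,G2,5.5), (20,G3,5.5), (22,G1,7.5), (22,G2,7.5), (23,G1,9), (26,G1,10), (28,G3,11)
Step 2: Sum ranks within each group.
R_1 = 30 (n_1 = 4)
R_2 = 16 (n_2 = 4)
R_3 = 20 (n_3 = 3)
Step 3: H = 12/(N(N+1)) * sum(R_i^2/n_i) - 3(N+1)
     = 12/(11*12) * (30^2/4 + 16^2/4 + 20^2/3) - 3*12
     = 0.090909 * 422.333 - 36
     = 2.393939.
Step 4: Ties present; correction factor C = 1 - 18/(11^3 - 11) = 0.986364. Corrected H = 2.393939 / 0.986364 = 2.427035.
Step 5: Under H0, H ~ chi^2(2); p-value = 0.297150.
Step 6: alpha = 0.1. fail to reject H0.

H = 2.4270, df = 2, p = 0.297150, fail to reject H0.


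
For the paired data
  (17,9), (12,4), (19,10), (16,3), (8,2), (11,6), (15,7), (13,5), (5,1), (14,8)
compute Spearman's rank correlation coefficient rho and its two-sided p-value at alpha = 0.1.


Step 1: Rank x and y separately (midranks; no ties here).
rank(x): 17->9, 12->4, 19->10, 16->8, 8->2, 11->3, 15->7, 13->5, 5->1, 14->6
rank(y): 9->9, 4->4, 10->10, 3->3, 2->2, 6->6, 7->7, 5->5, 1->1, 8->8
Step 2: d_i = R_x(i) - R_y(i); compute d_i^2.
  (9-9)^2=0, (4-4)^2=0, (10-10)^2=0, (8-3)^2=25, (2-2)^2=0, (3-6)^2=9, (7-7)^2=0, (5-5)^2=0, (1-1)^2=0, (6-8)^2=4
sum(d^2) = 38.
Step 3: rho = 1 - 6*38 / (10*(10^2 - 1)) = 1 - 228/990 = 0.769697.
Step 4: Under H0, t = rho * sqrt((n-2)/(1-rho^2)) = 3.4101 ~ t(8).
Step 5: Two-sided p-value from the t-distribution with 8 df = 0.009222.
Step 6: alpha = 0.1. reject H0.

rho = 0.7697, p = 0.009222, reject H0 at alpha = 0.1.


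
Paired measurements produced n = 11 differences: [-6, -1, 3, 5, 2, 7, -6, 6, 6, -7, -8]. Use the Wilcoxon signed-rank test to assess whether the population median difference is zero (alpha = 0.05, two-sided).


Step 1: Drop any zero differences (none here) and take |d_i|.
|d| = [6, 1, 3, 5, 2, 7, 6, 6, 6, 7, 8]
Step 2: Midrank |d_i| (ties get averaged ranks).
ranks: |6|->6.5, |1|->1, |3|->3, |5|->4, |2|->2, |7|->9.5, |6|->6.5, |6|->6.5, |6|->6.5, |7|->9.5, |8|->11
Step 3: Attach original signs; sum ranks with positive sign and with negative sign.
W+ = 3 + 4 + 2 + 9.5 + 6.5 + 6.5 = 31.5
W- = 6.5 + 1 + 6.5 + 9.5 + 11 = 34.5
(Check: W+ + W- = 66 should equal n(n+1)/2 = 66.)
Step 4: Test statistic W = min(W+, W-) = 31.5.
Step 5: Ties in |d|, so use the tie-corrected normal approximation.
        E[W] = n(n+1)/4 = 11*12/4 = 33.
        Tie groups: |d|=6 (t=4), |d|=7 (t=2); sum(t^3 - t) = 66.
        Var[W] = n(n+1)(2n+1)/24 - sum(t^3-t)/48 = 3036/24 - 66/48 = 125.125.
        z = (W - E[W]) / sqrt(Var[W]) = (31.5 - 33) / 11.1859 = -0.1341.
        Two-sided p = 2*Phi(z) = 0.893326.
Step 6: alpha = 0.05. fail to reject H0.

W+ = 31.5, W- = 34.5, W = min = 31.5, p = 0.893326, fail to reject H0.


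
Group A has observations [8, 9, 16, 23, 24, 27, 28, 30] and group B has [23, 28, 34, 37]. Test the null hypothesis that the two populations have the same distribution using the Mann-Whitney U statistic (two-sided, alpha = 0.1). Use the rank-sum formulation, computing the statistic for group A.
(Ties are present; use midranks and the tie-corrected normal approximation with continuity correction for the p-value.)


Step 1: Combine and sort all 12 observations; assign midranks.
sorted (value, group): (8,X), (9,X), (16,X), (23,X), (23,Y), (24,X), (27,X), (28,X), (28,Y), (30,X), (34,Y), (37,Y)
ranks: 8->1, 9->2, 16->3, 23->4.5, 23->4.5, 24->6, 27->7, 28->8.5, 28->8.5, 30->10, 34->11, 37->12
Step 2: Rank sum for X: R1 = 1 + 2 + 3 + 4.5 + 6 + 7 + 8.5 + 10 = 42.
Step 3: U_X = R1 - n1(n1+1)/2 = 42 - 8*9/2 = 42 - 36 = 6.
       U_Y = n1*n2 - U_X = 32 - 6 = 26.
Step 4: Ties are present, so use the tie-corrected normal approximation (with continuity correction) for the p-value.
Step 5: p-value = 0.105412; compare to alpha = 0.1. fail to reject H0.

U_X = 6, p = 0.105412, fail to reject H0 at alpha = 0.1.


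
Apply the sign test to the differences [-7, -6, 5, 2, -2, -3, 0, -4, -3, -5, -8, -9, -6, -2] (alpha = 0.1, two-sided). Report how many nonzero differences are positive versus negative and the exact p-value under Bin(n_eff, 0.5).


Step 1: Discard zero differences. Original n = 14; n_eff = number of nonzero differences = 13.
Nonzero differences (with sign): -7, -6, +5, +2, -2, -3, -4, -3, -5, -8, -9, -6, -2
Step 2: Count signs: positive = 2, negative = 11.
Step 3: Under H0: P(positive) = 0.5, so the number of positives S ~ Bin(13, 0.5).
Step 4: Two-sided exact p-value = sum of Bin(13,0.5) probabilities at or below the observed probability = 0.022461.
Step 5: alpha = 0.1. reject H0.

n_eff = 13, pos = 2, neg = 11, p = 0.022461, reject H0.


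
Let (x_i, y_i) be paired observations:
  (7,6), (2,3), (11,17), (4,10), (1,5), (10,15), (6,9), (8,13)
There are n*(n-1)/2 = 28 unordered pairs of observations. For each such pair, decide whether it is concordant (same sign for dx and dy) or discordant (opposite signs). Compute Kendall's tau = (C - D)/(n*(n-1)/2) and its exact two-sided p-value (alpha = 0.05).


Step 1: Enumerate the 28 unordered pairs (i,j) with i<j and classify each by sign(x_j-x_i) * sign(y_j-y_i).
  (1,2):dx=-5,dy=-3->C; (1,3):dx=+4,dy=+11->C; (1,4):dx=-3,dy=+4->D; (1,5):dx=-6,dy=-1->C
  (1,6):dx=+3,dy=+9->C; (1,7):dx=-1,dy=+3->D; (1,8):dx=+1,dy=+7->C; (2,3):dx=+9,dy=+14->C
  (2,4):dx=+2,dy=+7->C; (2,5):dx=-1,dy=+2->D; (2,6):dx=+8,dy=+12->C; (2,7):dx=+4,dy=+6->C
  (2,8):dx=+6,dy=+10->C; (3,4):dx=-7,dy=-7->C; (3,5):dx=-10,dy=-12->C; (3,6):dx=-1,dy=-2->C
  (3,7):dx=-5,dy=-8->C; (3,8):dx=-3,dy=-4->C; (4,5):dx=-3,dy=-5->C; (4,6):dx=+6,dy=+5->C
  (4,7):dx=+2,dy=-1->D; (4,8):dx=+4,dy=+3->C; (5,6):dx=+9,dy=+10->C; (5,7):dx=+5,dy=+4->C
  (5,8):dx=+7,dy=+8->C; (6,7):dx=-4,dy=-6->C; (6,8):dx=-2,dy=-2->C; (7,8):dx=+2,dy=+4->C
Step 2: C = 24, D = 4, total pairs = 28.
Step 3: tau = (C - D)/(n(n-1)/2) = (24 - 4)/28 = 0.714286.
Step 4: Exact two-sided p-value (enumerate n! = 40320 permutations of y under H0): p = 0.014137.
Step 5: alpha = 0.05. reject H0.

tau_b = 0.7143 (C=24, D=4), p = 0.014137, reject H0.


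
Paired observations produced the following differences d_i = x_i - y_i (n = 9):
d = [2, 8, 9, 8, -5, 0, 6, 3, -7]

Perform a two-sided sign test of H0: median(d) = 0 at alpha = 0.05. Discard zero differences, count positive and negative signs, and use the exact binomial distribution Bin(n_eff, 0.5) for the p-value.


Step 1: Discard zero differences. Original n = 9; n_eff = number of nonzero differences = 8.
Nonzero differences (with sign): +2, +8, +9, +8, -5, +6, +3, -7
Step 2: Count signs: positive = 6, negative = 2.
Step 3: Under H0: P(positive) = 0.5, so the number of positives S ~ Bin(8, 0.5).
Step 4: Two-sided exact p-value = sum of Bin(8,0.5) probabilities at or below the observed probability = 0.289062.
Step 5: alpha = 0.05. fail to reject H0.

n_eff = 8, pos = 6, neg = 2, p = 0.289062, fail to reject H0.


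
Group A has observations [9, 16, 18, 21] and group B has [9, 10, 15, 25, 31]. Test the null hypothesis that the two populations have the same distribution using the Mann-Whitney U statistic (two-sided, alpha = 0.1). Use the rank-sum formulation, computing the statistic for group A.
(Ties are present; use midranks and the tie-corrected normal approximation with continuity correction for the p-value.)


Step 1: Combine and sort all 9 observations; assign midranks.
sorted (value, group): (9,X), (9,Y), (10,Y), (15,Y), (16,X), (18,X), (21,X), (25,Y), (31,Y)
ranks: 9->1.5, 9->1.5, 10->3, 15->4, 16->5, 18->6, 21->7, 25->8, 31->9
Step 2: Rank sum for X: R1 = 1.5 + 5 + 6 + 7 = 19.5.
Step 3: U_X = R1 - n1(n1+1)/2 = 19.5 - 4*5/2 = 19.5 - 10 = 9.5.
       U_Y = n1*n2 - U_X = 20 - 9.5 = 10.5.
Step 4: Ties are present, so use the tie-corrected normal approximation (with continuity correction) for the p-value.
Step 5: p-value = 1.000000; compare to alpha = 0.1. fail to reject H0.

U_X = 9.5, p = 1.000000, fail to reject H0 at alpha = 0.1.


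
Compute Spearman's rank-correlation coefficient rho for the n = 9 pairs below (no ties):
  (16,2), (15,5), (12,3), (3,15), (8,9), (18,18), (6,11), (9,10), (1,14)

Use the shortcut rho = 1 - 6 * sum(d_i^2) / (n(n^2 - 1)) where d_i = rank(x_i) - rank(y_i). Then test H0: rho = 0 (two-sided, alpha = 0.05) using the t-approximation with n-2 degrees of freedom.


Step 1: Rank x and y separately (midranks; no ties here).
rank(x): 16->8, 15->7, 12->6, 3->2, 8->4, 18->9, 6->3, 9->5, 1->1
rank(y): 2->1, 5->3, 3->2, 15->8, 9->4, 18->9, 11->6, 10->5, 14->7
Step 2: d_i = R_x(i) - R_y(i); compute d_i^2.
  (8-1)^2=49, (7-3)^2=16, (6-2)^2=16, (2-8)^2=36, (4-4)^2=0, (9-9)^2=0, (3-6)^2=9, (5-5)^2=0, (1-7)^2=36
sum(d^2) = 162.
Step 3: rho = 1 - 6*162 / (9*(9^2 - 1)) = 1 - 972/720 = -0.350000.
Step 4: Under H0, t = rho * sqrt((n-2)/(1-rho^2)) = -0.9885 ~ t(7).
Step 5: Two-sided p-value from the t-distribution with 7 df = 0.355820.
Step 6: alpha = 0.05. fail to reject H0.

rho = -0.3500, p = 0.355820, fail to reject H0 at alpha = 0.05.


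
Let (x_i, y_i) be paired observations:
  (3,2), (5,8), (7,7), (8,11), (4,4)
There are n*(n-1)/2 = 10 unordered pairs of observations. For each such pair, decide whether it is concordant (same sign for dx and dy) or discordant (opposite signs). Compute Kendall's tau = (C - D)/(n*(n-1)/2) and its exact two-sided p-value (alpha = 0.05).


Step 1: Enumerate the 10 unordered pairs (i,j) with i<j and classify each by sign(x_j-x_i) * sign(y_j-y_i).
  (1,2):dx=+2,dy=+6->C; (1,3):dx=+4,dy=+5->C; (1,4):dx=+5,dy=+9->C; (1,5):dx=+1,dy=+2->C
  (2,3):dx=+2,dy=-1->D; (2,4):dx=+3,dy=+3->C; (2,5):dx=-1,dy=-4->C; (3,4):dx=+1,dy=+4->C
  (3,5):dx=-3,dy=-3->C; (4,5):dx=-4,dy=-7->C
Step 2: C = 9, D = 1, total pairs = 10.
Step 3: tau = (C - D)/(n(n-1)/2) = (9 - 1)/10 = 0.800000.
Step 4: Exact two-sided p-value (enumerate n! = 120 permutations of y under H0): p = 0.083333.
Step 5: alpha = 0.05. fail to reject H0.

tau_b = 0.8000 (C=9, D=1), p = 0.083333, fail to reject H0.


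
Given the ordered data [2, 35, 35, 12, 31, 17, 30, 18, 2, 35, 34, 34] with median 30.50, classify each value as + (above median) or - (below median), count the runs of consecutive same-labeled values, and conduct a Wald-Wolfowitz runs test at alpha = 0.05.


Step 1: Compute median = 30.50; label A = above, B = below.
Labels in order: BAABABBBBAAA  (n_A = 6, n_B = 6)
Step 2: Count runs R = 6.
Step 3: Under H0 (random ordering), E[R] = 2*n_A*n_B/(n_A+n_B) + 1 = 2*6*6/12 + 1 = 7.0000.
        Var[R] = 2*n_A*n_B*(2*n_A*n_B - n_A - n_B) / ((n_A+n_B)^2 * (n_A+n_B-1)) = 4320/1584 = 2.7273.
        SD[R] = 1.6514.
Step 4: Continuity-corrected z = (R + 0.5 - E[R]) / SD[R] = (6 + 0.5 - 7.0000) / 1.6514 = -0.3028.
Step 5: Two-sided p-value via normal approximation = 2*(1 - Phi(|z|)) = 0.762069.
Step 6: alpha = 0.05. fail to reject H0.

R = 6, z = -0.3028, p = 0.762069, fail to reject H0.


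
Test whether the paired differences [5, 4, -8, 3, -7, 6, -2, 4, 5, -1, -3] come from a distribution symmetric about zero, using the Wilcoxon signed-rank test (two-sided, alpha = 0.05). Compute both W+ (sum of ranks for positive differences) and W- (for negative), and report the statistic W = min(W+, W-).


Step 1: Drop any zero differences (none here) and take |d_i|.
|d| = [5, 4, 8, 3, 7, 6, 2, 4, 5, 1, 3]
Step 2: Midrank |d_i| (ties get averaged ranks).
ranks: |5|->7.5, |4|->5.5, |8|->11, |3|->3.5, |7|->10, |6|->9, |2|->2, |4|->5.5, |5|->7.5, |1|->1, |3|->3.5
Step 3: Attach original signs; sum ranks with positive sign and with negative sign.
W+ = 7.5 + 5.5 + 3.5 + 9 + 5.5 + 7.5 = 38.5
W- = 11 + 10 + 2 + 1 + 3.5 = 27.5
(Check: W+ + W- = 66 should equal n(n+1)/2 = 66.)
Step 4: Test statistic W = min(W+, W-) = 27.5.
Step 5: Ties in |d|, so use the tie-corrected normal approximation.
        E[W] = n(n+1)/4 = 11*12/4 = 33.
        Tie groups: |d|=3 (t=2), |d|=4 (t=2), |d|=5 (t=2); sum(t^3 - t) = 18.
        Var[W] = n(n+1)(2n+1)/24 - sum(t^3-t)/48 = 3036/24 - 18/48 = 126.125.
        z = (W - E[W]) / sqrt(Var[W]) = (27.5 - 33) / 11.2305 = -0.4897.
        Two-sided p = 2*Phi(z) = 0.624321.
Step 6: alpha = 0.05. fail to reject H0.

W+ = 38.5, W- = 27.5, W = min = 27.5, p = 0.624321, fail to reject H0.


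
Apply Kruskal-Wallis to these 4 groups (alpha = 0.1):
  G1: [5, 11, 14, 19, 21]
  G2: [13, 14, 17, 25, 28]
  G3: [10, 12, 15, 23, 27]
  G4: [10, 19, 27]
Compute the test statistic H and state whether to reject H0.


Step 1: Combine all N = 18 observations and assign midranks.
sorted (value, group, rank): (5,G1,1), (10,G3,2.5), (10,G4,2.5), (11,G1,4), (12,G3,5), (13,G2,6), (14,G1,7.5), (14,G2,7.5), (15,G3,9), (17,G2,10), (19,G1,11.5), (19,G4,11.5), (21,G1,13), (23,G3,14), (25,G2,15), (27,G3,16.5), (27,G4,16.5), (28,G2,18)
Step 2: Sum ranks within each group.
R_1 = 37 (n_1 = 5)
R_2 = 56.5 (n_2 = 5)
R_3 = 47 (n_3 = 5)
R_4 = 30.5 (n_4 = 3)
Step 3: H = 12/(N(N+1)) * sum(R_i^2/n_i) - 3(N+1)
     = 12/(18*19) * (37^2/5 + 56.5^2/5 + 47^2/5 + 30.5^2/3) - 3*19
     = 0.035088 * 1664.13 - 57
     = 1.390643.
Step 4: Ties present; correction factor C = 1 - 24/(18^3 - 18) = 0.995872. Corrected H = 1.390643 / 0.995872 = 1.396408.
Step 5: Under H0, H ~ chi^2(3); p-value = 0.706377.
Step 6: alpha = 0.1. fail to reject H0.

H = 1.3964, df = 3, p = 0.706377, fail to reject H0.


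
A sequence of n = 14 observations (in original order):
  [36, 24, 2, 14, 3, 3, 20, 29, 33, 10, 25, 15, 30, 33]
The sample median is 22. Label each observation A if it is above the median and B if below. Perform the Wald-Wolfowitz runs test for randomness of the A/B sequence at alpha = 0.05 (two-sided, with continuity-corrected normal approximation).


Step 1: Compute median = 22; label A = above, B = below.
Labels in order: AABBBBBAABABAA  (n_A = 7, n_B = 7)
Step 2: Count runs R = 7.
Step 3: Under H0 (random ordering), E[R] = 2*n_A*n_B/(n_A+n_B) + 1 = 2*7*7/14 + 1 = 8.0000.
        Var[R] = 2*n_A*n_B*(2*n_A*n_B - n_A - n_B) / ((n_A+n_B)^2 * (n_A+n_B-1)) = 8232/2548 = 3.2308.
        SD[R] = 1.7974.
Step 4: Continuity-corrected z = (R + 0.5 - E[R]) / SD[R] = (7 + 0.5 - 8.0000) / 1.7974 = -0.2782.
Step 5: Two-sided p-value via normal approximation = 2*(1 - Phi(|z|)) = 0.780879.
Step 6: alpha = 0.05. fail to reject H0.

R = 7, z = -0.2782, p = 0.780879, fail to reject H0.


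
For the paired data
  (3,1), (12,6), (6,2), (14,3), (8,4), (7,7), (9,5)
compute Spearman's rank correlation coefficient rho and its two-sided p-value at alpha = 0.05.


Step 1: Rank x and y separately (midranks; no ties here).
rank(x): 3->1, 12->6, 6->2, 14->7, 8->4, 7->3, 9->5
rank(y): 1->1, 6->6, 2->2, 3->3, 4->4, 7->7, 5->5
Step 2: d_i = R_x(i) - R_y(i); compute d_i^2.
  (1-1)^2=0, (6-6)^2=0, (2-2)^2=0, (7-3)^2=16, (4-4)^2=0, (3-7)^2=16, (5-5)^2=0
sum(d^2) = 32.
Step 3: rho = 1 - 6*32 / (7*(7^2 - 1)) = 1 - 192/336 = 0.428571.
Step 4: Under H0, t = rho * sqrt((n-2)/(1-rho^2)) = 1.0607 ~ t(5).
Step 5: Two-sided p-value from the t-distribution with 5 df = 0.337368.
Step 6: alpha = 0.05. fail to reject H0.

rho = 0.4286, p = 0.337368, fail to reject H0 at alpha = 0.05.


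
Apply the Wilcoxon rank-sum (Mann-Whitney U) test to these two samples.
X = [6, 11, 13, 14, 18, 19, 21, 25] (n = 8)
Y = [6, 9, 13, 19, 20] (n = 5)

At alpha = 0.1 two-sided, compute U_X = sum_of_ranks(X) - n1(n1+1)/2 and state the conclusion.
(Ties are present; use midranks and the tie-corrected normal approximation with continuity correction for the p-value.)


Step 1: Combine and sort all 13 observations; assign midranks.
sorted (value, group): (6,X), (6,Y), (9,Y), (11,X), (13,X), (13,Y), (14,X), (18,X), (19,X), (19,Y), (20,Y), (21,X), (25,X)
ranks: 6->1.5, 6->1.5, 9->3, 11->4, 13->5.5, 13->5.5, 14->7, 18->8, 19->9.5, 19->9.5, 20->11, 21->12, 25->13
Step 2: Rank sum for X: R1 = 1.5 + 4 + 5.5 + 7 + 8 + 9.5 + 12 + 13 = 60.5.
Step 3: U_X = R1 - n1(n1+1)/2 = 60.5 - 8*9/2 = 60.5 - 36 = 24.5.
       U_Y = n1*n2 - U_X = 40 - 24.5 = 15.5.
Step 4: Ties are present, so use the tie-corrected normal approximation (with continuity correction) for the p-value.
Step 5: p-value = 0.556554; compare to alpha = 0.1. fail to reject H0.

U_X = 24.5, p = 0.556554, fail to reject H0 at alpha = 0.1.


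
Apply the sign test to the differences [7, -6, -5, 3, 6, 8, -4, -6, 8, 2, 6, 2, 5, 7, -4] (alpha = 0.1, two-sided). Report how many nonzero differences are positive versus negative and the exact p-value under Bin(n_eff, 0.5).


Step 1: Discard zero differences. Original n = 15; n_eff = number of nonzero differences = 15.
Nonzero differences (with sign): +7, -6, -5, +3, +6, +8, -4, -6, +8, +2, +6, +2, +5, +7, -4
Step 2: Count signs: positive = 10, negative = 5.
Step 3: Under H0: P(positive) = 0.5, so the number of positives S ~ Bin(15, 0.5).
Step 4: Two-sided exact p-value = sum of Bin(15,0.5) probabilities at or below the observed probability = 0.301758.
Step 5: alpha = 0.1. fail to reject H0.

n_eff = 15, pos = 10, neg = 5, p = 0.301758, fail to reject H0.


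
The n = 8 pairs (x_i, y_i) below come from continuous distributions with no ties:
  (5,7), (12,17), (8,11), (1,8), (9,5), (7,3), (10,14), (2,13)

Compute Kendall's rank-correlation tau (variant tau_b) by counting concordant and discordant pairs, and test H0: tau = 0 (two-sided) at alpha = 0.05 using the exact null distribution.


Step 1: Enumerate the 28 unordered pairs (i,j) with i<j and classify each by sign(x_j-x_i) * sign(y_j-y_i).
  (1,2):dx=+7,dy=+10->C; (1,3):dx=+3,dy=+4->C; (1,4):dx=-4,dy=+1->D; (1,5):dx=+4,dy=-2->D
  (1,6):dx=+2,dy=-4->D; (1,7):dx=+5,dy=+7->C; (1,8):dx=-3,dy=+6->D; (2,3):dx=-4,dy=-6->C
  (2,4):dx=-11,dy=-9->C; (2,5):dx=-3,dy=-12->C; (2,6):dx=-5,dy=-14->C; (2,7):dx=-2,dy=-3->C
  (2,8):dx=-10,dy=-4->C; (3,4):dx=-7,dy=-3->C; (3,5):dx=+1,dy=-6->D; (3,6):dx=-1,dy=-8->C
  (3,7):dx=+2,dy=+3->C; (3,8):dx=-6,dy=+2->D; (4,5):dx=+8,dy=-3->D; (4,6):dx=+6,dy=-5->D
  (4,7):dx=+9,dy=+6->C; (4,8):dx=+1,dy=+5->C; (5,6):dx=-2,dy=-2->C; (5,7):dx=+1,dy=+9->C
  (5,8):dx=-7,dy=+8->D; (6,7):dx=+3,dy=+11->C; (6,8):dx=-5,dy=+10->D; (7,8):dx=-8,dy=-1->C
Step 2: C = 18, D = 10, total pairs = 28.
Step 3: tau = (C - D)/(n(n-1)/2) = (18 - 10)/28 = 0.285714.
Step 4: Exact two-sided p-value (enumerate n! = 40320 permutations of y under H0): p = 0.398760.
Step 5: alpha = 0.05. fail to reject H0.

tau_b = 0.2857 (C=18, D=10), p = 0.398760, fail to reject H0.


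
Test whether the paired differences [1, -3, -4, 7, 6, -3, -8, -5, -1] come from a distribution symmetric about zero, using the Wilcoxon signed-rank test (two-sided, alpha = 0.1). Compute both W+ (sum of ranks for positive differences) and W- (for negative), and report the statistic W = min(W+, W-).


Step 1: Drop any zero differences (none here) and take |d_i|.
|d| = [1, 3, 4, 7, 6, 3, 8, 5, 1]
Step 2: Midrank |d_i| (ties get averaged ranks).
ranks: |1|->1.5, |3|->3.5, |4|->5, |7|->8, |6|->7, |3|->3.5, |8|->9, |5|->6, |1|->1.5
Step 3: Attach original signs; sum ranks with positive sign and with negative sign.
W+ = 1.5 + 8 + 7 = 16.5
W- = 3.5 + 5 + 3.5 + 9 + 6 + 1.5 = 28.5
(Check: W+ + W- = 45 should equal n(n+1)/2 = 45.)
Step 4: Test statistic W = min(W+, W-) = 16.5.
Step 5: Ties in |d|, so use the tie-corrected normal approximation.
        E[W] = n(n+1)/4 = 9*10/4 = 22.5.
        Tie groups: |d|=1 (t=2), |d|=3 (t=2); sum(t^3 - t) = 12.
        Var[W] = n(n+1)(2n+1)/24 - sum(t^3-t)/48 = 1710/24 - 12/48 = 71.
        z = (W - E[W]) / sqrt(Var[W]) = (16.5 - 22.5) / 8.4261 = -0.7121.
        Two-sided p = 2*Phi(z) = 0.476422.
Step 6: alpha = 0.1. fail to reject H0.

W+ = 16.5, W- = 28.5, W = min = 16.5, p = 0.476422, fail to reject H0.


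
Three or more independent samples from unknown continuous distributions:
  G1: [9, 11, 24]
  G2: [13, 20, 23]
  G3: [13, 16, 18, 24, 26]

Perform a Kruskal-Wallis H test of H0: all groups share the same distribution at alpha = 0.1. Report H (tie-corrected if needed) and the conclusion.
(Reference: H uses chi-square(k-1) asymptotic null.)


Step 1: Combine all N = 11 observations and assign midranks.
sorted (value, group, rank): (9,G1,1), (11,G1,2), (13,G2,3.5), (13,G3,3.5), (16,G3,5), (18,G3,6), (20,G2,7), (23,G2,8), (24,G1,9.5), (24,G3,9.5), (26,G3,11)
Step 2: Sum ranks within each group.
R_1 = 12.5 (n_1 = 3)
R_2 = 18.5 (n_2 = 3)
R_3 = 35 (n_3 = 5)
Step 3: H = 12/(N(N+1)) * sum(R_i^2/n_i) - 3(N+1)
     = 12/(11*12) * (12.5^2/3 + 18.5^2/3 + 35^2/5) - 3*12
     = 0.090909 * 411.167 - 36
     = 1.378788.
Step 4: Ties present; correction factor C = 1 - 12/(11^3 - 11) = 0.990909. Corrected H = 1.378788 / 0.990909 = 1.391437.
Step 5: Under H0, H ~ chi^2(2); p-value = 0.498716.
Step 6: alpha = 0.1. fail to reject H0.

H = 1.3914, df = 2, p = 0.498716, fail to reject H0.


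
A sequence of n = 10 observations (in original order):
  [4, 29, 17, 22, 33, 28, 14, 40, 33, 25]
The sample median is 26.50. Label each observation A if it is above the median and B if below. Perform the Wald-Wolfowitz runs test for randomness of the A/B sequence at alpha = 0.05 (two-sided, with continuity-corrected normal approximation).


Step 1: Compute median = 26.50; label A = above, B = below.
Labels in order: BABBAABAAB  (n_A = 5, n_B = 5)
Step 2: Count runs R = 7.
Step 3: Under H0 (random ordering), E[R] = 2*n_A*n_B/(n_A+n_B) + 1 = 2*5*5/10 + 1 = 6.0000.
        Var[R] = 2*n_A*n_B*(2*n_A*n_B - n_A - n_B) / ((n_A+n_B)^2 * (n_A+n_B-1)) = 2000/900 = 2.2222.
        SD[R] = 1.4907.
Step 4: Continuity-corrected z = (R - 0.5 - E[R]) / SD[R] = (7 - 0.5 - 6.0000) / 1.4907 = 0.3354.
Step 5: Two-sided p-value via normal approximation = 2*(1 - Phi(|z|)) = 0.737316.
Step 6: alpha = 0.05. fail to reject H0.

R = 7, z = 0.3354, p = 0.737316, fail to reject H0.
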